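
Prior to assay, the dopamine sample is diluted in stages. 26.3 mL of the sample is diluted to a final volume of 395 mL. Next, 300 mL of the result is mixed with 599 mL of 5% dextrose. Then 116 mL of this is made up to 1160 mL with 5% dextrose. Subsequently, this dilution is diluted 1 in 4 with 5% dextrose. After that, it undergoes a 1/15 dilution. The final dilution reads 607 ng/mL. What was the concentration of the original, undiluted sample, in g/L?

16.4 g/L

Overall dilution factor = 15.02 × 2.997 × 10 × 4 × 15 = 2.70 × 10⁴.
Original = 607 ng/mL × 2.70 × 10⁴ = 1.64 × 10⁷ ng/mL = 16.4 g/L.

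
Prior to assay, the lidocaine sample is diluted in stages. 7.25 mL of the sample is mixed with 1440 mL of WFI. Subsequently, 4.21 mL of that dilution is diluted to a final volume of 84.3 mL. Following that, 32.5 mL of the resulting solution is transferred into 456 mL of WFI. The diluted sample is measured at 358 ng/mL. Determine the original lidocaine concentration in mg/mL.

Overall dilution factor = 199.6 × 20.02 × 15.03 = 6.01 × 10⁴.
Original = 358 ng/mL × 6.01 × 10⁴ = 2.15 × 10⁷ ng/mL = 21.5 mg/mL.

21.5 mg/mL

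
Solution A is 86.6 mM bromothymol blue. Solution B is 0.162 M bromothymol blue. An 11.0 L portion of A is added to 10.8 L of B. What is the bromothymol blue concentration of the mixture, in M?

0.124 M

C_B = 0.162 M = 162 mM.
C_mix = (C_A·V_A + C_B·V_B)/(V_A + V_B) = (86.6×11.0 + 162×10.8) / 21.80 = 124 mM = 0.124 M.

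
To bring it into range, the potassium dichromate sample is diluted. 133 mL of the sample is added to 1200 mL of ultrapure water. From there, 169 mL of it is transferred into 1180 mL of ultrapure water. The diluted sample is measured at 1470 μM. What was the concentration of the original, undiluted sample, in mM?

118 mM

Overall dilution factor = 10.02 × 7.982 = 80.0.
Original = 1470 μM × 80.0 = 1.18 × 10⁵ μM = 118 mM.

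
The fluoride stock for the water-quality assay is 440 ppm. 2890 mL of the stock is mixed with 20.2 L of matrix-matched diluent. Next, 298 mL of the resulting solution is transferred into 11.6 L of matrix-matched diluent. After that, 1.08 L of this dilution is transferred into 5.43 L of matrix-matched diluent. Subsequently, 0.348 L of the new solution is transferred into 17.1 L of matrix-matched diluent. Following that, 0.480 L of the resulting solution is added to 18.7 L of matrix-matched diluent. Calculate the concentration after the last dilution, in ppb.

Overall dilution factor = 7.990 × 39.93 × 6.028 × 50.14 × 39.96 = 3.85 × 10⁶.
440 ppm / 3.85 × 10⁶ = 1.14 × 10⁻⁴ ppm = 0.114 ppb.

0.114 ppb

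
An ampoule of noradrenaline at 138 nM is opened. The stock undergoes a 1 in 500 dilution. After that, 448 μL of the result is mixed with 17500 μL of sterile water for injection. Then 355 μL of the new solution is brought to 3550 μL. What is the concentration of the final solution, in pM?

0.689 pM

Overall dilution factor = 500 × 40.06 × 10 = 2.00 × 10⁵.
138 nM / 2.00 × 10⁵ = 6.89 × 10⁻⁴ nM = 0.689 pM.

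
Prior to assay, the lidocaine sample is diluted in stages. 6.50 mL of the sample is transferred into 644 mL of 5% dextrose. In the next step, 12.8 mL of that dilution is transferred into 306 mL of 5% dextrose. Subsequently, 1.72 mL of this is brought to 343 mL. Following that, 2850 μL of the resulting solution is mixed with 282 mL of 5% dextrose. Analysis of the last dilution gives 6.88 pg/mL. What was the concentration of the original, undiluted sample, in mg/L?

342 mg/L

Overall dilution factor = 100.1 × 24.91 × 199.4 × 99.95 = 4.97 × 10⁷.
Original = 6.88 pg/mL × 4.97 × 10⁷ = 3.42 × 10⁸ pg/mL = 342 mg/L.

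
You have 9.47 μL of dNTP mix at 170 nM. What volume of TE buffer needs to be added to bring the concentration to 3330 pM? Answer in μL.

3330 pM = 3.33 nM.
V₂ = C₁V₁/C₂ = 170 × 9.47 / 3.33 = 483 μL.
Diluent to add = V₂ − V₁ = 483 − 9.47 = 474 μL.

474 μL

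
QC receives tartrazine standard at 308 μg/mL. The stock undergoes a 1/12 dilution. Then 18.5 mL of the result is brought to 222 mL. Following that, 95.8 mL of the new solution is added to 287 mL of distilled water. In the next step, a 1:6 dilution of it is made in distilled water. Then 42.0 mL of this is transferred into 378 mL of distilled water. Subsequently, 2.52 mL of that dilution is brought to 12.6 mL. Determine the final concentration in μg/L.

1.78 μg/L

Overall dilution factor = 12 × 12 × 3.996 × 6 × 10 × 5 = 1.73 × 10⁵.
308 μg/mL / 1.73 × 10⁵ = 1.78 × 10⁻³ μg/mL = 1.78 μg/L.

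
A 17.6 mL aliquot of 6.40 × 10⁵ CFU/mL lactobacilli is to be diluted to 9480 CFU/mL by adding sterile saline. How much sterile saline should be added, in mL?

1170 mL

V₂ = C₁V₁/C₂ = 6.40 × 10⁵ × 17.6 / 9480 = 1188 mL.
Diluent to add = V₂ − V₁ = 1188 − 17.6 = 1170 mL.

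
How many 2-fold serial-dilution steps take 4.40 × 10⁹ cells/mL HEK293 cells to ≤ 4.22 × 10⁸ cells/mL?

4

Need 2ⁿ ≥ 10.4, so n ≥ log(10.4)/log(2) = 3.38.
Minimum whole steps: n = 4.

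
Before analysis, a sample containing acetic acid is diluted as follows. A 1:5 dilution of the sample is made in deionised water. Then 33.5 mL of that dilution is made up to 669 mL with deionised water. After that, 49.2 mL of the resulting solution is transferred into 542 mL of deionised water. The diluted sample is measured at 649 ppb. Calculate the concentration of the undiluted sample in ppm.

Overall dilution factor = 5 × 19.97 × 12.02 = 1200.
Original = 649 ppb × 1200 = 7.79 × 10⁵ ppb = 779 ppm.

779 ppm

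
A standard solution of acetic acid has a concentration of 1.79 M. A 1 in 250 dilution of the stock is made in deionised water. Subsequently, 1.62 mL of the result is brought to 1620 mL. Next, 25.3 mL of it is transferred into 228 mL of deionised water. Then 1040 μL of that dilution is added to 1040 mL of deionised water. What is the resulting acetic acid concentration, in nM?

Overall dilution factor = 250 × 1000 × 10.01 × 1001 = 2.51 × 10⁹.
1.79 M / 2.51 × 10⁹ = 7.14 × 10⁻¹⁰ M = 0.714 nM.

0.714 nM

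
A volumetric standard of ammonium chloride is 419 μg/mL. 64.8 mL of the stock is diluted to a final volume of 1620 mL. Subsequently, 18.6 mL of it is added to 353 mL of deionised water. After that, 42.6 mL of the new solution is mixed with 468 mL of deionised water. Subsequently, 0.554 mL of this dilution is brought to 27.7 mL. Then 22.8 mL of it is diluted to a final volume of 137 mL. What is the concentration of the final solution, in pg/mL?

233 pg/mL

Overall dilution factor = 25 × 19.98 × 11.99 × 50 × 6.009 = 1.80 × 10⁶.
419 μg/mL / 1.80 × 10⁶ = 2.33 × 10⁻⁴ μg/mL = 233 pg/mL.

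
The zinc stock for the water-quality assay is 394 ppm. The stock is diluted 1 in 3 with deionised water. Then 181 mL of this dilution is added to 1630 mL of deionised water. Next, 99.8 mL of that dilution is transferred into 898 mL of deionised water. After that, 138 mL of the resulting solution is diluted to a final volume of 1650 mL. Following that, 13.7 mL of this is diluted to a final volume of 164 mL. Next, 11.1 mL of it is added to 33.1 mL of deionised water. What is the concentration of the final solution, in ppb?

2.30 ppb

Overall dilution factor = 3 × 10.01 × 9.998 × 11.96 × 11.97 × 3.982 = 1.71 × 10⁵.
394 ppm / 1.71 × 10⁵ = 2.30 × 10⁻³ ppm = 2.30 ppb.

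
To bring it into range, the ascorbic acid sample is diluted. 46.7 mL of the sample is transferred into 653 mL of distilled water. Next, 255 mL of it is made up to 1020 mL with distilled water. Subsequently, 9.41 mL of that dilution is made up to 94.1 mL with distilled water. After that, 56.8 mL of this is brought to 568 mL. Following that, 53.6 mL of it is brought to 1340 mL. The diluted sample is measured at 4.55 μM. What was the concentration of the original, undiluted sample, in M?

Overall dilution factor = 14.98 × 4 × 10 × 10 × 25 = 1.50 × 10⁵.
Original = 4.55 μM × 1.50 × 10⁵ = 6.82 × 10⁵ μM = 0.682 M.

0.682 M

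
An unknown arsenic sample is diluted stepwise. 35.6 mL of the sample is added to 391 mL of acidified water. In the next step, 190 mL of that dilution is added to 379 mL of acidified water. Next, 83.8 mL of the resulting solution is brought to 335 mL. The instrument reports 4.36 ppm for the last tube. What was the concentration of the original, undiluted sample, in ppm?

Overall dilution factor = 11.98 × 2.995 × 3.998 = 143.
Original = 4.36 ppm × 143 = 625 ppm.

625 ppm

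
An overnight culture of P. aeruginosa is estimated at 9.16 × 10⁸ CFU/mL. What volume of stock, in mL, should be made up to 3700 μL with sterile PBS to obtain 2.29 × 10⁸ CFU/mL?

V₁ = C₂V₂/C₁ = 2.29 × 10⁸ × 3700 / 9.16 × 10⁸ = 925 μL = 0.925 mL.

0.925 mL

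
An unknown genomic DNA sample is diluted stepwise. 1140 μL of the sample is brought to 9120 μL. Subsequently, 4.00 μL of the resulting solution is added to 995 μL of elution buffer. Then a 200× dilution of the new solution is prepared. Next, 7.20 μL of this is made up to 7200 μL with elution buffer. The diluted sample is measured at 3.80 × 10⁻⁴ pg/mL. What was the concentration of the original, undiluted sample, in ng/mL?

152 ng/mL

Overall dilution factor = 8 × 249.8 × 200 × 1000 = 4.00 × 10⁸.
Original = 3.80 × 10⁻⁴ pg/mL × 4.00 × 10⁸ = 1.52 × 10⁵ pg/mL = 152 ng/mL.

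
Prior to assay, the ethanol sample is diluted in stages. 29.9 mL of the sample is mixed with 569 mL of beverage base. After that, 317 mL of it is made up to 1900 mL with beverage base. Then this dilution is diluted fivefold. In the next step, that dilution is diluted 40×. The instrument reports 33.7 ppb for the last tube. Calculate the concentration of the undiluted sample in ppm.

809 ppm

Overall dilution factor = 20.03 × 5.994 × 5 × 40 = 2.40 × 10⁴.
Original = 33.7 ppb × 2.40 × 10⁴ = 8.09 × 10⁵ ppb = 809 ppm.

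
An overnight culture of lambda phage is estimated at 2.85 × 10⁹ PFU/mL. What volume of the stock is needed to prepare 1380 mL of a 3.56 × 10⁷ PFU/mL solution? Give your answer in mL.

V₁ = C₂V₂/C₁ = 3.56 × 10⁷ × 1380 / 2.85 × 10⁹ = 17.2 mL.

17.2 mL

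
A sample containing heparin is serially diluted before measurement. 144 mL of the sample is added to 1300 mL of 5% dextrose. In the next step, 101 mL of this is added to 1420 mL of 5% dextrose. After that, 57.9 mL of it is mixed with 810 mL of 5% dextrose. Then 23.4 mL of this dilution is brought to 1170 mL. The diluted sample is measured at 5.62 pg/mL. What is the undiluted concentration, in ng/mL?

636 ng/mL

Overall dilution factor = 10.03 × 15.06 × 14.99 × 50 = 1.13 × 10⁵.
Original = 5.62 pg/mL × 1.13 × 10⁵ = 6.36 × 10⁵ pg/mL = 636 ng/mL.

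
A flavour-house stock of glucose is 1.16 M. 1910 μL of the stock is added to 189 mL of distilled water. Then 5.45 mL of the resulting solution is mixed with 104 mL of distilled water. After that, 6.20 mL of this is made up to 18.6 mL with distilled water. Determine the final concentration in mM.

Overall dilution factor = 99.95 × 20.08 × 3 = 6022.
1.16 M / 6022 = 1.93 × 10⁻⁴ M = 0.193 mM.

0.193 mM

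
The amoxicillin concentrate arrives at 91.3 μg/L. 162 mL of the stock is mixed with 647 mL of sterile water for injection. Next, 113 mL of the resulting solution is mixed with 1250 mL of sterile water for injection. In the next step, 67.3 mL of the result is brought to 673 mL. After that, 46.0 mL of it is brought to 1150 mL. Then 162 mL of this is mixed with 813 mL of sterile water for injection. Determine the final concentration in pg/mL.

1.01 pg/mL

Overall dilution factor = 4.994 × 12.06 × 10 × 25 × 6.019 = 9.06 × 10⁴.
91.3 μg/L / 9.06 × 10⁴ = 1.01 × 10⁻³ μg/L = 1.01 pg/mL.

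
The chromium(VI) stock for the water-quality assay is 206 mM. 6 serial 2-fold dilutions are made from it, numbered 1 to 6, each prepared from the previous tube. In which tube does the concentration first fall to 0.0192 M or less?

tube 4

Tube n has concentration 206 mM / 2ⁿ.
Need 2ⁿ ≥ 206 mM / 0.0192 M = 10.7, so n ≥ 3.42.
First such tube: n = 4.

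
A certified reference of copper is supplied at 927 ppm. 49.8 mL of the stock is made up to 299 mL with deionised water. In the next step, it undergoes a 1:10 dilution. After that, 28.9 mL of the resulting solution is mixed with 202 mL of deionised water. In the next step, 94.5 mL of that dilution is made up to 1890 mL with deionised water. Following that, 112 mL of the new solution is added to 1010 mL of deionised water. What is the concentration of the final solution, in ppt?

Overall dilution factor = 6.004 × 10 × 7.990 × 20 × 10.02 = 9.61 × 10⁴.
927 ppm / 9.61 × 10⁴ = 9.65 × 10⁻³ ppm = 9650 ppt.

9650 ppt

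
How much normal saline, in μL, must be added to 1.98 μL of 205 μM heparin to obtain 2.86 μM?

V₂ = C₁V₁/C₂ = 205 × 1.98 / 2.86 = 142 μL.
Diluent to add = V₂ − V₁ = 142 − 1.98 = 140 μL.

140 μL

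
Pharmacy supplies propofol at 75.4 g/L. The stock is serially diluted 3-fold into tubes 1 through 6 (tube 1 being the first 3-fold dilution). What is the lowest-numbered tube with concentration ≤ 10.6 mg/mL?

Tube n has concentration 75.4 g/L / 3ⁿ.
Need 3ⁿ ≥ 75.4 g/L / 10.6 mg/mL = 7.11, so n ≥ 1.79.
First such tube: n = 2.

tube 2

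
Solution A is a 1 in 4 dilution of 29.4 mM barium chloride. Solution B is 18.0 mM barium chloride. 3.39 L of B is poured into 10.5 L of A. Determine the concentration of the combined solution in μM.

C_A = 29.4 mM / 4 = 7.35 mM.
C_mix = (C_A·V_A + C_B·V_B)/(V_A + V_B) = (7.35×10.5 + 18.0×3.39) / 13.89 = 9.95 mM = 9950 μM.

9950 μM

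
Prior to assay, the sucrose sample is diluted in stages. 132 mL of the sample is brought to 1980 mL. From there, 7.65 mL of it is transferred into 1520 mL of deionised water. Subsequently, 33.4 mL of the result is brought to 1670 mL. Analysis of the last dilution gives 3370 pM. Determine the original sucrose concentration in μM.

Overall dilution factor = 15 × 199.7 × 50 = 1.50 × 10⁵.
Original = 3370 pM × 1.50 × 10⁵ = 5.05 × 10⁸ pM = 505 μM.

505 μM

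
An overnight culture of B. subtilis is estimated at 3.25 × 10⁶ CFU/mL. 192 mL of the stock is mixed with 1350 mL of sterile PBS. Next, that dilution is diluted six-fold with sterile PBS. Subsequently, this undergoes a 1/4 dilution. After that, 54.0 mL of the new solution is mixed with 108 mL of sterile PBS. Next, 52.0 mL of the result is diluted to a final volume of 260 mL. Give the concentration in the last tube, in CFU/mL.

1120 CFU/mL

Overall dilution factor = 8.031 × 6 × 4 × 3 × 5 = 2891.
3.25 × 10⁶ CFU/mL / 2891 = 1120 CFU/mL.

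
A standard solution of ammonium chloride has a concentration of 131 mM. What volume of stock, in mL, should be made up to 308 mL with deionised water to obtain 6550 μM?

6550 μM = 6.55 mM.
V₁ = C₂V₂/C₁ = 6.55 × 308 / 131 = 15.4 mL.

15.4 mL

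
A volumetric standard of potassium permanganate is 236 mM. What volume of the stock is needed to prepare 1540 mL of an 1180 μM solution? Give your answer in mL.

1180 μM = 1.18 mM.
V₁ = C₂V₂/C₁ = 1.18 × 1540 / 236 = 7.70 mL.

7.70 mL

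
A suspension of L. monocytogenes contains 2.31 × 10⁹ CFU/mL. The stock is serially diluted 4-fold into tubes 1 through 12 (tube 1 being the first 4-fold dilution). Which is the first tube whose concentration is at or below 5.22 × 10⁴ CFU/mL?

Tube n has concentration 2.31 × 10⁹ CFU/mL / 4ⁿ.
Need 4ⁿ ≥ 2.31 × 10⁹ CFU/mL / 5.22 × 10⁴ CFU/mL = 4.43 × 10⁴, so n ≥ 7.72.
First such tube: n = 8.

tube 8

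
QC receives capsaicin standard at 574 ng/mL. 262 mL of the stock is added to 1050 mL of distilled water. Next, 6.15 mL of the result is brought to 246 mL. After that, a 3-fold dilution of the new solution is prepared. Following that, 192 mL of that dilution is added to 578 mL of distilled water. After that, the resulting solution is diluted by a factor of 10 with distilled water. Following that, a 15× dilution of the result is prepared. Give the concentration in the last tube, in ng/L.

1.59 ng/L

Overall dilution factor = 5.008 × 40 × 3 × 4.010 × 10 × 15 = 3.61 × 10⁵.
574 ng/mL / 3.61 × 10⁵ = 1.59 × 10⁻³ ng/mL = 1.59 ng/L.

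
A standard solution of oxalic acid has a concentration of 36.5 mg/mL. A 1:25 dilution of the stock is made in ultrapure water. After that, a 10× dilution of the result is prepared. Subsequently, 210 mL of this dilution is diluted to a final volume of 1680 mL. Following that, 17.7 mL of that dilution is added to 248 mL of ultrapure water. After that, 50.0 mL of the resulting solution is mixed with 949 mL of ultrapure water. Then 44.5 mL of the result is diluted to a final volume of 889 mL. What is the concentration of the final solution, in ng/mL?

Overall dilution factor = 25 × 10 × 8 × 15.01 × 19.98 × 19.98 = 1.20 × 10⁷.
36.5 mg/mL / 1.20 × 10⁷ = 3.05 × 10⁻⁶ mg/mL = 3.05 ng/mL.

3.05 ng/mL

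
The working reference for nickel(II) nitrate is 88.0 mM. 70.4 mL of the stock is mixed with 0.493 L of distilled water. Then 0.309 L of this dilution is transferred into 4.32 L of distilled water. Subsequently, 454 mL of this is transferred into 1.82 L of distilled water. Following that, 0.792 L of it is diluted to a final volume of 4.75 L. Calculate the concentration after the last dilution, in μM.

Overall dilution factor = 8.003 × 14.98 × 5.009 × 5.997 = 3601.
88.0 mM / 3601 = 0.0244 mM = 24.4 μM.

24.4 μM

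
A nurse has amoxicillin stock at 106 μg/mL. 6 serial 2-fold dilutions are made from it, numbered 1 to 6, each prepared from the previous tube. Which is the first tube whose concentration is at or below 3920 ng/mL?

tube 5

Tube n has concentration 106 μg/mL / 2ⁿ.
Need 2ⁿ ≥ 106 μg/mL / 3920 ng/mL = 27.0, so n ≥ 4.76.
First such tube: n = 5.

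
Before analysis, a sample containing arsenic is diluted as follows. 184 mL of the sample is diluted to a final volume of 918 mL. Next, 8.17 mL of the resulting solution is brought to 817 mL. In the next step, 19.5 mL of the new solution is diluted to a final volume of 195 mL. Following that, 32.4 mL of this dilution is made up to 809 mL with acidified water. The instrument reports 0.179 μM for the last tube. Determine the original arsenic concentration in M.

Overall dilution factor = 4.989 × 100 × 10 × 24.97 = 1.25 × 10⁵.
Original = 0.179 μM × 1.25 × 10⁵ = 2.23 × 10⁴ μM = 0.0223 M.

0.0223 M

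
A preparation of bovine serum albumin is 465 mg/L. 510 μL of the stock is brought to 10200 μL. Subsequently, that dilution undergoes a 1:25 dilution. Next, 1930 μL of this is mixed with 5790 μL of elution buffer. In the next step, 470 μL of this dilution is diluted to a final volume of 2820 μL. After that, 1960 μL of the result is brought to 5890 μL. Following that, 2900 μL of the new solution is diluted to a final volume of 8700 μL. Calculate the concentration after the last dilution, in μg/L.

Overall dilution factor = 20 × 25 × 4 × 6 × 3.005 × 3 = 1.08 × 10⁵.
465 mg/L / 1.08 × 10⁵ = 4.30 × 10⁻³ mg/L = 4.30 μg/L.

4.30 μg/L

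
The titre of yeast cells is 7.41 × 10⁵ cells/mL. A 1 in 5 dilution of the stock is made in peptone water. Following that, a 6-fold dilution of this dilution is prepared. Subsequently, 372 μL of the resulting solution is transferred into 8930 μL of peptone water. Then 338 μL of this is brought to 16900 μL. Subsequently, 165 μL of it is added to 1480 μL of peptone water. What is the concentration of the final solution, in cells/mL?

1.98 cells/mL

Overall dilution factor = 5 × 6 × 25.01 × 50 × 9.970 = 3.74 × 10⁵.
7.41 × 10⁵ cells/mL / 3.74 × 10⁵ = 1.98 cells/mL.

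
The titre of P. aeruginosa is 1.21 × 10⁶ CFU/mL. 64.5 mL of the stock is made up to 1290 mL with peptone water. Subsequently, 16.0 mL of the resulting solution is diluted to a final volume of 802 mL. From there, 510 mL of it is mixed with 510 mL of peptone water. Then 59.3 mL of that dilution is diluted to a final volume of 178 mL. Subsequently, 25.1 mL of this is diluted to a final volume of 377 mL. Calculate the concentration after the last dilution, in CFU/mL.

Overall dilution factor = 20 × 50.12 × 2 × 3.002 × 15.02 = 9.04 × 10⁴.
1.21 × 10⁶ CFU/mL / 9.04 × 10⁴ = 13.4 CFU/mL.

13.4 CFU/mL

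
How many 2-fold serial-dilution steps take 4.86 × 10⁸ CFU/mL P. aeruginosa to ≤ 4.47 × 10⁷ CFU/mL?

4

Need 2ⁿ ≥ 10.9, so n ≥ log(10.9)/log(2) = 3.44.
Minimum whole steps: n = 4.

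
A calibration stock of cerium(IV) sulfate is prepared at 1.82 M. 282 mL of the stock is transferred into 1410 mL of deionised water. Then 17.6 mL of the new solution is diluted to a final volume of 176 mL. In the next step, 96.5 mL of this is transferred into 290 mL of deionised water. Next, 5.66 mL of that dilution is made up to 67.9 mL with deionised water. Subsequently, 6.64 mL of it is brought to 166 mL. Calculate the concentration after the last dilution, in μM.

25.3 μM

Overall dilution factor = 6 × 10 × 4.005 × 12.00 × 25 = 7.21 × 10⁴.
1.82 M / 7.21 × 10⁴ = 2.53 × 10⁻⁵ M = 25.3 μM.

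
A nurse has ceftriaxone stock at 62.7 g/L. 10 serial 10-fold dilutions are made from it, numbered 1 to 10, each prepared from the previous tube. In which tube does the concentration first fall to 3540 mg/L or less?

tube 2

Tube n has concentration 62.7 g/L / 10ⁿ.
Need 10ⁿ ≥ 62.7 g/L / 3540 mg/L = 17.7, so n ≥ 1.25.
First such tube: n = 2.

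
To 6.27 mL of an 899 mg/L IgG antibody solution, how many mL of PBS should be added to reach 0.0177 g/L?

312 mL

0.0177 g/L = 17.7 mg/L.
V₂ = C₁V₁/C₂ = 899 × 6.27 / 17.7 = 318 mL.
Diluent to add = V₂ − V₁ = 318 − 6.27 = 312 mL.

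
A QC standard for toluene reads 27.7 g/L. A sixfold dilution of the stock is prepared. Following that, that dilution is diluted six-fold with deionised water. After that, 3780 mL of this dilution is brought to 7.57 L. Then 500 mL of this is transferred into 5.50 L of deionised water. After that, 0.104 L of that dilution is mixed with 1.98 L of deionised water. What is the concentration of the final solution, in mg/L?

1.60 mg/L

Overall dilution factor = 6 × 6 × 2.003 × 12 × 20.04 = 1.73 × 10⁴.
27.7 g/L / 1.73 × 10⁴ = 1.60 × 10⁻³ g/L = 1.60 mg/L.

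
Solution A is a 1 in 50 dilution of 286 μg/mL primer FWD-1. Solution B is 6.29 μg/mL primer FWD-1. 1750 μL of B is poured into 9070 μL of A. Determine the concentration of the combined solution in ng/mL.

C_A = 286 μg/mL / 50 = 5.72 μg/mL.
C_mix = (C_A·V_A + C_B·V_B)/(V_A + V_B) = (5.72×9070 + 6.29×1750) / 10820 = 5.81 μg/mL = 5810 ng/mL.

5810 ng/mL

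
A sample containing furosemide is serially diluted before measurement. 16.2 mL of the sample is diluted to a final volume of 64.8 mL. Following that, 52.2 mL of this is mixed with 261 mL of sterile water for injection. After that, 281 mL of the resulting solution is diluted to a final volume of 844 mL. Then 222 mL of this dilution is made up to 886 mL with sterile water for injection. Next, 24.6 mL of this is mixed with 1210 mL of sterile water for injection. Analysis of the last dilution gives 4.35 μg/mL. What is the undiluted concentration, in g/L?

Overall dilution factor = 4 × 6 × 3.004 × 3.991 × 50.19 = 1.44 × 10⁴.
Original = 4.35 μg/mL × 1.44 × 10⁴ = 6.28 × 10⁴ μg/mL = 62.8 g/L.

62.8 g/L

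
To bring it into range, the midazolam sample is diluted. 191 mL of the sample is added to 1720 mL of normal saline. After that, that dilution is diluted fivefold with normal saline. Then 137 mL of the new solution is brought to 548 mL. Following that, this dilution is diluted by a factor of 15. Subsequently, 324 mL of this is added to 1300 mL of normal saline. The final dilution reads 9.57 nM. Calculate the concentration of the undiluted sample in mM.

Overall dilution factor = 10.01 × 5 × 4 × 15 × 5.012 = 1.50 × 10⁴.
Original = 9.57 nM × 1.50 × 10⁴ = 1.44 × 10⁵ nM = 0.144 mM.

0.144 mM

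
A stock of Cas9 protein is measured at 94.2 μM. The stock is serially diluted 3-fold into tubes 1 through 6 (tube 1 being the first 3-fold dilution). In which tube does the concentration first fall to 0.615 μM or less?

tube 5

Tube n has concentration 94.2 μM / 3ⁿ.
Need 3ⁿ ≥ 94.2 μM / 0.615 μM = 153, so n ≥ 4.58.
First such tube: n = 5.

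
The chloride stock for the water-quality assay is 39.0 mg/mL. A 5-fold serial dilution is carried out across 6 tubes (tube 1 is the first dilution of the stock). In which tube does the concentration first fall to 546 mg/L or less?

Tube n has concentration 39.0 mg/mL / 5ⁿ.
Need 5ⁿ ≥ 39.0 mg/mL / 546 mg/L = 71.4, so n ≥ 2.65.
First such tube: n = 3.

tube 3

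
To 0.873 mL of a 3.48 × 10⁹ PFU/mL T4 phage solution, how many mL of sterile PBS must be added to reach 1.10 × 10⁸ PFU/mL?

V₂ = C₁V₁/C₂ = 3.48 × 10⁹ × 0.873 / 1.10 × 10⁸ = 27.6 mL.
Diluent to add = V₂ − V₁ = 27.6 − 0.873 = 26.7 mL.

26.7 mL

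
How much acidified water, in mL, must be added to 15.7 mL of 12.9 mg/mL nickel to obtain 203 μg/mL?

982 mL

203 μg/mL = 0.203 mg/mL.
V₂ = C₁V₁/C₂ = 12.9 × 15.7 / 0.203 = 998 mL.
Diluent to add = V₂ − V₁ = 998 − 15.7 = 982 mL.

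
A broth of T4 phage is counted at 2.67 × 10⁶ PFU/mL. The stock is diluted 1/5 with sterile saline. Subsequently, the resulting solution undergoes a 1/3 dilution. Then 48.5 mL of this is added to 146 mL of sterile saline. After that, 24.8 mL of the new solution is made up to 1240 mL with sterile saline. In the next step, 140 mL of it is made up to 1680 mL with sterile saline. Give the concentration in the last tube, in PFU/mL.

74.0 PFU/mL

Overall dilution factor = 5 × 3 × 4.010 × 50 × 12 = 3.61 × 10⁴.
2.67 × 10⁶ PFU/mL / 3.61 × 10⁴ = 74.0 PFU/mL.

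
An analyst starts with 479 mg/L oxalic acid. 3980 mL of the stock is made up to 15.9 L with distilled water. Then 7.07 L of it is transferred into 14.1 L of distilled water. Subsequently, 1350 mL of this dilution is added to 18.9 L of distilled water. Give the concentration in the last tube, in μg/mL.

Overall dilution factor = 3.995 × 2.994 × 15 = 179.
479 mg/L / 179 = 2.67 mg/L = 2.67 μg/mL.

2.67 μg/mL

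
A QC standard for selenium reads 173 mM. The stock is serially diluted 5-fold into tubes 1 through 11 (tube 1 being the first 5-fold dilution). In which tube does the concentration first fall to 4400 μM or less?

Tube n has concentration 173 mM / 5ⁿ.
Need 5ⁿ ≥ 173 mM / 4400 μM = 39.3, so n ≥ 2.28.
First such tube: n = 3.

tube 3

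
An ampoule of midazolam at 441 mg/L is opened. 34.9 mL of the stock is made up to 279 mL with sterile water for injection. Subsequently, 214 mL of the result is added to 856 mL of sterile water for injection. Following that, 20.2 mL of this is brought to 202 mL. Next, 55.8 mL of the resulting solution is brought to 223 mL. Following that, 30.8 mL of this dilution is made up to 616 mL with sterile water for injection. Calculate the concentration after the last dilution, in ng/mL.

13.8 ng/mL

Overall dilution factor = 7.994 × 5 × 10 × 3.996 × 20 = 3.19 × 10⁴.
441 mg/L / 3.19 × 10⁴ = 0.0138 mg/L = 13.8 ng/mL.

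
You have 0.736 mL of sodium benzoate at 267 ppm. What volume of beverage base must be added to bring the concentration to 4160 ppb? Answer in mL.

46.5 mL

4160 ppb = 4.16 ppm.
V₂ = C₁V₁/C₂ = 267 × 0.736 / 4.16 = 47.2 mL.
Diluent to add = V₂ − V₁ = 47.2 − 0.736 = 46.5 mL.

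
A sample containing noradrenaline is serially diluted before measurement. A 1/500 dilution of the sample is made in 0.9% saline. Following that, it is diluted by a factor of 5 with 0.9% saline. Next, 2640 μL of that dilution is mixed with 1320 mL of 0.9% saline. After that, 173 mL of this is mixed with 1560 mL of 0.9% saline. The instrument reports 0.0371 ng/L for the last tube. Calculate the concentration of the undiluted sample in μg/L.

465 μg/L

Overall dilution factor = 500 × 5 × 501 × 10.02 = 1.25 × 10⁷.
Original = 0.0371 ng/L × 1.25 × 10⁷ = 4.65 × 10⁵ ng/L = 465 μg/L.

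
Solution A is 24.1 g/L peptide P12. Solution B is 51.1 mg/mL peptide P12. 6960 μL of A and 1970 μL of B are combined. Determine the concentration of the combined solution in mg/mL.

C_B = 51.1 mg/mL = 51.1 g/L.
C_mix = (C_A·V_A + C_B·V_B)/(V_A + V_B) = (24.1×6960 + 51.1×1970) / 8930 = 30.1 g/L = 30.1 mg/mL.

30.1 mg/mL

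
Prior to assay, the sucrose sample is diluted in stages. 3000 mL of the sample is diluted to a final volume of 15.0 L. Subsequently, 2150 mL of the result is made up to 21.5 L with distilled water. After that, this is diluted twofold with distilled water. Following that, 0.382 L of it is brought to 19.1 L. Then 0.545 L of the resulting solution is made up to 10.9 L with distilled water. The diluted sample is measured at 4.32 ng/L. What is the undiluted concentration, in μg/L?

Overall dilution factor = 5 × 10 × 2 × 50 × 20 = 1.00 × 10⁵.
Original = 4.32 ng/L × 1.00 × 10⁵ = 4.32 × 10⁵ ng/L = 432 μg/L.

432 μg/L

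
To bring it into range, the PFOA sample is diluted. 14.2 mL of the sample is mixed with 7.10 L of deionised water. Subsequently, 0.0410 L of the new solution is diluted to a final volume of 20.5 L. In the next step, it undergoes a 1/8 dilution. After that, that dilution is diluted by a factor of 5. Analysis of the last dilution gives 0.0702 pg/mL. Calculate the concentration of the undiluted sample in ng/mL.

703 ng/mL

Overall dilution factor = 501 × 500 × 8 × 5 = 1.00 × 10⁷.
Original = 0.0702 pg/mL × 1.00 × 10⁷ = 7.03 × 10⁵ pg/mL = 703 ng/mL.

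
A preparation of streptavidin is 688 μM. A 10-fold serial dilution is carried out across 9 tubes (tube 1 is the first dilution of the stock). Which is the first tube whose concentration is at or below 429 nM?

Tube n has concentration 688 μM / 10ⁿ.
Need 10ⁿ ≥ 688 μM / 429 nM = 1604, so n ≥ 3.21.
First such tube: n = 4.

tube 4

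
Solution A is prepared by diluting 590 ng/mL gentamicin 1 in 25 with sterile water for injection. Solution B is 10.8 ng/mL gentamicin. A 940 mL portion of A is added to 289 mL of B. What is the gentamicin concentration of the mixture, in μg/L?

20.6 μg/L

C_A = 590 ng/mL / 25 = 23.6 ng/mL.
C_mix = (C_A·V_A + C_B·V_B)/(V_A + V_B) = (23.6×940 + 10.8×289) / 1229 = 20.6 ng/mL = 20.6 μg/L.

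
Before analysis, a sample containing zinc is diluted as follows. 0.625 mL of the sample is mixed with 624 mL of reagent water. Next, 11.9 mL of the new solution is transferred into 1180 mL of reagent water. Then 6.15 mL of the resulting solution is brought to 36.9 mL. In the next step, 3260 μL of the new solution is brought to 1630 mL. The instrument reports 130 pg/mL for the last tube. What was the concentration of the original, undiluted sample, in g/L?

Overall dilution factor = 999.4 × 100.2 × 6 × 500 = 3.00 × 10⁸.
Original = 130 pg/mL × 3.00 × 10⁸ = 3.90 × 10¹⁰ pg/mL = 39.0 g/L.

39.0 g/L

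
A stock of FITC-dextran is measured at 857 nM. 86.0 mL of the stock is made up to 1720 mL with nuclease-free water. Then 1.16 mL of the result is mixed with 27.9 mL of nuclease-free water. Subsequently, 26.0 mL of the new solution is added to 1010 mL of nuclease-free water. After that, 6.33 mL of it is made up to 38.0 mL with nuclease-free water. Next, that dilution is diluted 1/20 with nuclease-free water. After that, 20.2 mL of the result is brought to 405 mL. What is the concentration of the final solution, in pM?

0.0178 pM

Overall dilution factor = 20 × 25.05 × 39.85 × 6.003 × 20 × 20.05 = 4.81 × 10⁷.
857 nM / 4.81 × 10⁷ = 1.78 × 10⁻⁵ nM = 0.0178 pM.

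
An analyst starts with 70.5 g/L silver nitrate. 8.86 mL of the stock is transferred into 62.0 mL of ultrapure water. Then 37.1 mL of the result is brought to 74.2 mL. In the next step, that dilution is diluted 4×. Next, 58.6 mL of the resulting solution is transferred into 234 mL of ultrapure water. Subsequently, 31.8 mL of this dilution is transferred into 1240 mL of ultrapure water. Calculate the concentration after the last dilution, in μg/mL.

5.52 μg/mL

Overall dilution factor = 7.998 × 2 × 4 × 4.993 × 39.99 = 1.28 × 10⁴.
70.5 g/L / 1.28 × 10⁴ = 5.52 × 10⁻³ g/L = 5.52 μg/mL.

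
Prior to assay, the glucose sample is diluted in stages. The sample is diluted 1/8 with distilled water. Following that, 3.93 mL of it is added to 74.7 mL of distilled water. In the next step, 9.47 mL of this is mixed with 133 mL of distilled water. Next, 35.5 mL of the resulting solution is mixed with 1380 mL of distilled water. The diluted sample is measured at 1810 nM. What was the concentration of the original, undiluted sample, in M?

0.174 M

Overall dilution factor = 8 × 20.01 × 15.04 × 39.87 = 9.60 × 10⁴.
Original = 1810 nM × 9.60 × 10⁴ = 1.74 × 10⁸ nM = 0.174 M.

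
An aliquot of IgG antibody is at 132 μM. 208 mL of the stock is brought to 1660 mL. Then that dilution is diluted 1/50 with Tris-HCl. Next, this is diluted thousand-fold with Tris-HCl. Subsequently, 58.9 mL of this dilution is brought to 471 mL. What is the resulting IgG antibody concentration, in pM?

Overall dilution factor = 7.981 × 50 × 1000 × 7.997 = 3.19 × 10⁶.
132 μM / 3.19 × 10⁶ = 4.14 × 10⁻⁵ μM = 41.4 pM.

41.4 pM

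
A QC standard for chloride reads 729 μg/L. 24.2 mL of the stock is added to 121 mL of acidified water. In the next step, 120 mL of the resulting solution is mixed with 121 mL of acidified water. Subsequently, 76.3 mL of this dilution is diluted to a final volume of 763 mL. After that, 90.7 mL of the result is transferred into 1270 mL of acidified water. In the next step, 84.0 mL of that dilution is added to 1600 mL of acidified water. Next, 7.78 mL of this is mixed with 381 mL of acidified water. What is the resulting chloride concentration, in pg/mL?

Overall dilution factor = 6 × 2.008 × 10 × 15.00 × 20.05 × 49.97 = 1.81 × 10⁶.
729 μg/L / 1.81 × 10⁶ = 4.03 × 10⁻⁴ μg/L = 0.403 pg/mL.

0.403 pg/mL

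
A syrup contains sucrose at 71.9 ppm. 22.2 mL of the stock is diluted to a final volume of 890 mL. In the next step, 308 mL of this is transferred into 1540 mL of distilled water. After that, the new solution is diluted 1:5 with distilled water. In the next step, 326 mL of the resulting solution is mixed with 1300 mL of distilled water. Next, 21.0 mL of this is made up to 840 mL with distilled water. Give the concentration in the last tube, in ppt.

300 ppt

Overall dilution factor = 40.09 × 6 × 5 × 4.988 × 40 = 2.40 × 10⁵.
71.9 ppm / 2.40 × 10⁵ = 3.00 × 10⁻⁴ ppm = 300 ppt.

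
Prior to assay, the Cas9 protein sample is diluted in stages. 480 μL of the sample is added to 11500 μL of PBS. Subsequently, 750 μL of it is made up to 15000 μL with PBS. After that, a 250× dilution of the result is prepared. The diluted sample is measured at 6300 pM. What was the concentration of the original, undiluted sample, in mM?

0.786 mM

Overall dilution factor = 24.96 × 20 × 250 = 1.25 × 10⁵.
Original = 6300 pM × 1.25 × 10⁵ = 7.86 × 10⁸ pM = 0.786 mM.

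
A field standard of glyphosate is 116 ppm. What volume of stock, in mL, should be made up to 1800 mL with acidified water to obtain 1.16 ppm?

V₁ = C₂V₂/C₁ = 1.16 × 1800 / 116 = 18.0 mL.

18.0 mL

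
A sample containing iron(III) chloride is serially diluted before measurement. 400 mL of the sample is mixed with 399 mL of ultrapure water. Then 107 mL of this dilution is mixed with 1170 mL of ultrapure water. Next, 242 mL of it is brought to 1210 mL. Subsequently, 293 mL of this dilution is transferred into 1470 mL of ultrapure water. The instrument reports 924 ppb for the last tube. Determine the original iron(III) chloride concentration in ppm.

Overall dilution factor = 1.998 × 11.93 × 5 × 6.017 = 717.
Original = 924 ppb × 717 = 6.63 × 10⁵ ppb = 663 ppm.

663 ppm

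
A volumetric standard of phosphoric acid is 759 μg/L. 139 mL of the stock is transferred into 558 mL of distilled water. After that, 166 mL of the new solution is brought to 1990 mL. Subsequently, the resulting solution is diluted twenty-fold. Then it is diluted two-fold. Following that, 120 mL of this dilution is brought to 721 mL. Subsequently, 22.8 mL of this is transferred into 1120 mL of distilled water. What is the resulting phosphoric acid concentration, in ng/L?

Overall dilution factor = 5.014 × 11.99 × 20 × 2 × 6.008 × 50.12 = 7.24 × 10⁵.
759 μg/L / 7.24 × 10⁵ = 1.05 × 10⁻³ μg/L = 1.05 ng/L.

1.05 ng/L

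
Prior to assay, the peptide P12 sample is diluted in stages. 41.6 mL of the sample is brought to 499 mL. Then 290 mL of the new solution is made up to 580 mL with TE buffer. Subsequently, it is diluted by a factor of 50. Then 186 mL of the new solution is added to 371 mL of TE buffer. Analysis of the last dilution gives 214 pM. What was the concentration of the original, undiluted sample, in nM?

769 nM

Overall dilution factor = 12.00 × 2 × 50 × 2.995 = 3592.
Original = 214 pM × 3592 = 7.69 × 10⁵ pM = 769 nM.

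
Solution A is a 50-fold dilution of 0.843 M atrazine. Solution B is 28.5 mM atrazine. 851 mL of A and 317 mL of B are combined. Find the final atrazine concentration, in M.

0.0200 M

C_A = 0.843 M / 50 = 0.0169 M.
C_B = 28.5 mM = 0.0285 M.
C_mix = (C_A·V_A + C_B·V_B)/(V_A + V_B) = (0.0169×851 + 0.0285×317) / 1168 = 0.0200 M.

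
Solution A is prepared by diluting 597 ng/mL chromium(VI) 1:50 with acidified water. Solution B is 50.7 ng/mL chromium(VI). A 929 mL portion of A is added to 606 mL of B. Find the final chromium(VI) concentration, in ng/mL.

27.2 ng/mL

C_A = 597 ng/mL / 50 = 11.9 ng/mL.
C_mix = (C_A·V_A + C_B·V_B)/(V_A + V_B) = (11.9×929 + 50.7×606) / 1535 = 27.2 ng/mL.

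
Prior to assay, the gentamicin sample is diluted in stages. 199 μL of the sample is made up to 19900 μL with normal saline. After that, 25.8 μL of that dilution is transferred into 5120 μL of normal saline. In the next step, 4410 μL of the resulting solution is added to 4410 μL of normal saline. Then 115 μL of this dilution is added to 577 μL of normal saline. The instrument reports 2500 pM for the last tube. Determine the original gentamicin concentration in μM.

600 μM

Overall dilution factor = 100 × 199.4 × 2 × 6.017 = 2.40 × 10⁵.
Original = 2500 pM × 2.40 × 10⁵ = 6.00 × 10⁸ pM = 600 μM.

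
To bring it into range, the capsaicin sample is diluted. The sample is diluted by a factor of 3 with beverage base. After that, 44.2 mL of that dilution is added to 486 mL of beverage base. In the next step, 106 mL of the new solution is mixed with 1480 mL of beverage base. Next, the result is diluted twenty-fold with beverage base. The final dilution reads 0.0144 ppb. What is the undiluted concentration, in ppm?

Overall dilution factor = 3 × 12.00 × 14.96 × 20 = 1.08 × 10⁴.
Original = 0.0144 ppb × 1.08 × 10⁴ = 155 ppb = 0.155 ppm.

0.155 ppm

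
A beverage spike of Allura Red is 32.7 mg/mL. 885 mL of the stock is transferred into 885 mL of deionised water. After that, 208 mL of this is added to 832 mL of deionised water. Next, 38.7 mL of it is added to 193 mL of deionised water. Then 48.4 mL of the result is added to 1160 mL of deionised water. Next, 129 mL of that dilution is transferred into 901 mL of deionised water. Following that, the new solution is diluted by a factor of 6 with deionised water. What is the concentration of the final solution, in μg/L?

Overall dilution factor = 2 × 5 × 5.987 × 24.97 × 7.984 × 6 = 7.16 × 10⁴.
32.7 mg/mL / 7.16 × 10⁴ = 4.57 × 10⁻⁴ mg/mL = 457 μg/L.

457 μg/L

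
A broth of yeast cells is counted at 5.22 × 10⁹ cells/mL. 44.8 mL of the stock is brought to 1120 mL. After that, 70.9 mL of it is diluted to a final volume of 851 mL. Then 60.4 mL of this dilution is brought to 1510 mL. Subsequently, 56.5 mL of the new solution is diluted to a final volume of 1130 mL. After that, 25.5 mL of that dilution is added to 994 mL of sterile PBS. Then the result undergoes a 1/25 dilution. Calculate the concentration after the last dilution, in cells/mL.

34.8 cells/mL

Overall dilution factor = 25 × 12.00 × 25 × 20 × 39.98 × 25 = 1.50 × 10⁸.
5.22 × 10⁹ cells/mL / 1.50 × 10⁸ = 34.8 cells/mL.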